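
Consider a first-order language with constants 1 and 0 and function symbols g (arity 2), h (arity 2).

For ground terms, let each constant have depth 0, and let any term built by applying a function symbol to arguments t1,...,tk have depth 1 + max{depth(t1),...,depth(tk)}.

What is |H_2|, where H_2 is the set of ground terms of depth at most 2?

Write N_k for the number of ground terms of depth ≤ k. A term of depth ≤ k is either a constant or a function symbol applied to arguments of depth ≤ k−1, so N_k = 2 + N_{k-1}^2 + N_{k-1}^2.
N_0 = 2
N_1 = 2 + 2^2 + 2^2 = 10
N_2 = 2 + 10^2 + 10^2 = 202

202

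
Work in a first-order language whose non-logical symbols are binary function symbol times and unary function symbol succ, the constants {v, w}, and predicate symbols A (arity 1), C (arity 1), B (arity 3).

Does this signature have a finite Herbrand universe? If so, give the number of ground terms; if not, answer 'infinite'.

The signature has at least one function symbol (times, arity 2) and at least one constant (v).
Iterating times gives infinitely many distinct ground terms: v, times(v, v), times(times(v, v), times(v, v)), ...
So the Herbrand universe is infinite.

infinite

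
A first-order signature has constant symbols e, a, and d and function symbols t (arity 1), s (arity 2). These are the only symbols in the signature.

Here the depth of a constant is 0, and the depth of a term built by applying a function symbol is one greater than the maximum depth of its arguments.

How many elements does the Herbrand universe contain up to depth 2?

If N_k denotes the number of depth-≤k ground terms, the 3 constants give N_0 = 3, and each function symbol of arity r contributes N_{k-1}^r new terms at level k: N_k = 3 + N_{k-1} + N_{k-1}^2.
N_0 = 3
N_1 = 3 + 3 + 3^2 = 15
N_2 = 3 + 15 + 15^2 = 243

243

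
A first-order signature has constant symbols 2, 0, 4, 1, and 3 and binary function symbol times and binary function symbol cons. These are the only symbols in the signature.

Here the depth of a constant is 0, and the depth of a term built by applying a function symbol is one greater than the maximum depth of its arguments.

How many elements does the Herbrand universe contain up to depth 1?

55

If N_k denotes the number of depth-≤k ground terms, the 5 constants give N_0 = 5, and each function symbol of arity r contributes N_{k-1}^r new terms at level k: N_k = 5 + N_{k-1}^2 + N_{k-1}^2.
N_0 = 5
N_1 = 5 + 5^2 + 5^2 = 55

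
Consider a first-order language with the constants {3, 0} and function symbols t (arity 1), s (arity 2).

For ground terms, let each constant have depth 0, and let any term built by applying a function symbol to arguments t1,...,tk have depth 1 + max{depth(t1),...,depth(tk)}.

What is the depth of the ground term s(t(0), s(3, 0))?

2

depth(t(0)) = 1 + depth(0) = 1 + 0 = 1
depth(s(3, 0)) = 1 + max(0, 0) = 1
depth(s(t(0), s(3, 0))) = 1 + max(1, 1) = 2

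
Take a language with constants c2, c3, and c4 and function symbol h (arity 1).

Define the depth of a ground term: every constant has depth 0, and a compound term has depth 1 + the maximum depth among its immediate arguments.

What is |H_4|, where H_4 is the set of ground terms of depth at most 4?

Let N_k = |{terms of depth ≤ k}|. Then N_0 = 3 and N_k = 3 + N_{k-1} for k ≥ 1 (one summand per function symbol, arity giving the exponent).
N_0 = 3
N_1 = 3 + 3 = 6
N_2 = 3 + 6 = 9
N_3 = 3 + 9 = 12
N_4 = 3 + 12 = 15

15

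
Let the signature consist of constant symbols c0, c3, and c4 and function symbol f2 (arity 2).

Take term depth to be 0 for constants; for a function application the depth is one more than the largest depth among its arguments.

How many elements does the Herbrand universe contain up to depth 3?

21612

Count level by level. With function symbols f2/2, the terms of depth ≤ k are the 3 constants together with each function applied to depth-≤(k−1) tuples, so N_k = 3 + N_{k-1}^2.
N_0 = 3
N_1 = 3 + 3^2 = 12
N_2 = 3 + 12^2 = 147
N_3 = 3 + 147^2 = 21612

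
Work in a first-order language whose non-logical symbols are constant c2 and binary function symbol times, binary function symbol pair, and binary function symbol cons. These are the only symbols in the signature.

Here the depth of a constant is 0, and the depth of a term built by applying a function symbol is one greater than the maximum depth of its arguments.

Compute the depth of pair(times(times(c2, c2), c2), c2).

depth(times(c2, c2)) = 1 + max(0, 0) = 1
depth(times(times(c2, c2), c2)) = 1 + max(1, 0) = 2
depth(pair(times(times(c2, c2), c2), c2)) = 1 + max(2, 0) = 3

3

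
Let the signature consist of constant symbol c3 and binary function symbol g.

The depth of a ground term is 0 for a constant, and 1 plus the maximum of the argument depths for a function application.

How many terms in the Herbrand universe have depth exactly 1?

1

Let N_k = |{terms of depth ≤ k}|. Then N_0 = 1 and N_k = 1 + N_{k-1}^2 for k ≥ 1 (one summand per function symbol, arity giving the exponent).
N_0 = 1
N_1 = 1 + 1^2 = 2
Terms of depth exactly 1: N_1 − N_0 = 2 − 1 = 1.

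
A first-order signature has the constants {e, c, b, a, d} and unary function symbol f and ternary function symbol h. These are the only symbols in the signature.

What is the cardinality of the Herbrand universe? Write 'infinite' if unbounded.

The signature has at least one function symbol (f, arity 1) and at least one constant (e).
Iterating f gives infinitely many distinct ground terms: e, f(e), f(f(e)), ...
So the Herbrand universe is infinite.

infinite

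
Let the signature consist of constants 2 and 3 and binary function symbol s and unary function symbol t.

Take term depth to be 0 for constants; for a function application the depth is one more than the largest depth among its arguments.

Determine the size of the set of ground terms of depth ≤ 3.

5552

If N_k denotes the number of depth-≤k ground terms, the 2 constants give N_0 = 2, and each function symbol of arity r contributes N_{k-1}^r new terms at level k: N_k = 2 + N_{k-1}^2 + N_{k-1}.
N_0 = 2
N_1 = 2 + 2^2 + 2 = 8
N_2 = 2 + 8^2 + 8 = 74
N_3 = 2 + 74^2 + 74 = 5552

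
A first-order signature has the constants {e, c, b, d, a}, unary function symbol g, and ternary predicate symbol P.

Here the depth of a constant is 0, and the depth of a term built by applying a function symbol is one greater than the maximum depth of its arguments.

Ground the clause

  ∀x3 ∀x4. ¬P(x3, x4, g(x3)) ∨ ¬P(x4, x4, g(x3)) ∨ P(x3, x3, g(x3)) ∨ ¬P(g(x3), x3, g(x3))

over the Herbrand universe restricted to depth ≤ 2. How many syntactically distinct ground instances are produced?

225

Ground terms of depth ≤ 2:
  Let N_k count ground terms of depth at most k. Each non-constant term of depth ≤ k is some function symbol applied to depth-≤(k−1) arguments, giving N_k = 5 + N_{k-1}.
  N_0 = 5
  N_1 = 5 + 5 = 10
  N_2 = 5 + 10 = 15
So there are 15 ground terms available for substitution.
There are 2 variables to instantiate (x3, x4), each occurring in at least one literal, so different choices give different ground instances.
Number of ground instances = 15^2 = 225.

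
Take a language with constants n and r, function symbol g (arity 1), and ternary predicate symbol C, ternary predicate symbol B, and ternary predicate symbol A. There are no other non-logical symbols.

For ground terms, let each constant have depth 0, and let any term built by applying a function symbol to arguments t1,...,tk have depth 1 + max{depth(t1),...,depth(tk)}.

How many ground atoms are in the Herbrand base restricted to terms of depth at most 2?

648

First count ground terms of depth ≤ 2.
Write N_k for the number of ground terms of depth ≤ k. A term of depth ≤ k is either a constant or a function symbol applied to arguments of depth ≤ k−1, so N_k = 2 + N_{k-1}.
N_0 = 2
N_1 = 2 + 2 = 4
N_2 = 2 + 4 = 6
Explicitly: n, r, g(n), g(r), g(g(n)), g(g(r)).
So |H| = 6.
A ground atom is a predicate applied to a tuple of terms from H, so the count is the sum over predicates of |H|^arity:
  C: 6^3 = 216;  B: 6^3 = 216;  A: 6^3 = 216
Total ground atoms: 216 + 216 + 216 = 648.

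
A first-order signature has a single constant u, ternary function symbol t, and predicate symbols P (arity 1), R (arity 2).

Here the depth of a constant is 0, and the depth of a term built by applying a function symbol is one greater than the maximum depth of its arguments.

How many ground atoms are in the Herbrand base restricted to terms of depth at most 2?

90

First count ground terms of depth ≤ 2.
If N_k denotes the number of depth-≤k ground terms, the 1 constant gives N_0 = 1, and each function symbol of arity r contributes N_{k-1}^r new terms at level k: N_k = 1 + N_{k-1}^3.
N_0 = 1
N_1 = 1 + 1^3 = 2
N_2 = 1 + 2^3 = 9
So |H| = 9.
For each predicate symbol, the number of ground atoms is |H| raised to its arity; summing:
  P: 9;  R: 9^2 = 81
Total ground atoms: 9 + 81 = 90.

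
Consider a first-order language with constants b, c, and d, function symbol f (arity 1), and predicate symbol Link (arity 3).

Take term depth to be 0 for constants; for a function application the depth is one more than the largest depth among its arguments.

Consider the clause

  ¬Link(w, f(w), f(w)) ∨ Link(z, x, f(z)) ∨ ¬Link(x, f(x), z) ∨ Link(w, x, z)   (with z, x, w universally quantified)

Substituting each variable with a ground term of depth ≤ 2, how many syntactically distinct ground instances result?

729

Ground terms of depth ≤ 2:
  Let N_k count ground terms of depth at most k. Each non-constant term of depth ≤ k is some function symbol applied to depth-≤(k−1) arguments, giving N_k = 3 + N_{k-1}.
  N_0 = 3
  N_1 = 3 + 3 = 6
  N_2 = 3 + 6 = 9
  Explicitly: b, c, d, f(b), f(c), f(d), f(f(b)), f(f(c)), f(f(d)).
So there are 9 ground terms available for substitution.
There are 3 variables to instantiate (z, x, w), each occurring in at least one literal, so different choices give different ground instances.
Number of ground instances = 9^3 = 729.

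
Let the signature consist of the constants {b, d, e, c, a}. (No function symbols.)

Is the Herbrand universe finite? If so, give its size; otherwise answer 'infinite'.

There are no function symbols, so every ground term is one of the 5 constants.
The Herbrand universe is {b, d, e, c, a}, which is finite with 5 elements.

5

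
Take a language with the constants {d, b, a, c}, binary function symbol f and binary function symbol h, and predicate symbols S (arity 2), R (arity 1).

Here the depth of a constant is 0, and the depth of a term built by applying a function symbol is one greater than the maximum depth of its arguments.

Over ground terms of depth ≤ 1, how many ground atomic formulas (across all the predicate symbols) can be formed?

1332

First count ground terms of depth ≤ 1.
Write N_k for the number of ground terms of depth ≤ k. A term of depth ≤ k is either a constant or a function symbol applied to arguments of depth ≤ k−1, so N_k = 4 + N_{k-1}^2 + N_{k-1}^2.
N_0 = 4
N_1 = 4 + 4^2 + 4^2 = 36
So |H| = 36.
A ground atom is a predicate applied to a tuple of terms from H, so the count is the sum over predicates of |H|^arity:
  S: 36^2 = 1296;  R: 36
Total ground atoms: 1296 + 36 = 1332.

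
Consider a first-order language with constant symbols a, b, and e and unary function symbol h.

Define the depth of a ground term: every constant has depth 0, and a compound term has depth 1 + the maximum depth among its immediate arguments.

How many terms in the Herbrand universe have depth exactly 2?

Write N_k for the number of ground terms of depth ≤ k. A term of depth ≤ k is either a constant or a function symbol applied to arguments of depth ≤ k−1, so N_k = 3 + N_{k-1}.
N_0 = 3
N_1 = 3 + 3 = 6
N_2 = 3 + 6 = 9
Terms of depth exactly 2: N_2 − N_1 = 9 − 6 = 3.

3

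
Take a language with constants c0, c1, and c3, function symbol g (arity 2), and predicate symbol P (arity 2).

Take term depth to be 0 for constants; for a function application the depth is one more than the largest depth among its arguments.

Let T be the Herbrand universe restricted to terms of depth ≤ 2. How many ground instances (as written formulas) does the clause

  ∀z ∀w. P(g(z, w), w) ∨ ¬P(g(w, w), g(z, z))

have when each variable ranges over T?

Ground terms of depth ≤ 2:
  Write N_k for the number of ground terms of depth ≤ k. A term of depth ≤ k is either a constant or a function symbol applied to arguments of depth ≤ k−1, so N_k = 3 + N_{k-1}^2.
  N_0 = 3
  N_1 = 3 + 3^2 = 12
  N_2 = 3 + 12^2 = 147
So there are 147 ground terms available for substitution.
There are 2 variables to instantiate (z, w), each occurring in at least one literal, so different choices give different ground instances.
Number of ground instances = 147^2 = 21609.

21609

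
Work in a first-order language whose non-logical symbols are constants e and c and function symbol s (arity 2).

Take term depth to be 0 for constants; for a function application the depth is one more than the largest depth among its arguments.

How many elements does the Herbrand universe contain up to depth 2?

38

Let N_k = |{terms of depth ≤ k}|. Then N_0 = 2 and N_k = 2 + N_{k-1}^2 for k ≥ 1 (one summand per function symbol, arity giving the exponent).
N_0 = 2
N_1 = 2 + 2^2 = 6
N_2 = 2 + 6^2 = 38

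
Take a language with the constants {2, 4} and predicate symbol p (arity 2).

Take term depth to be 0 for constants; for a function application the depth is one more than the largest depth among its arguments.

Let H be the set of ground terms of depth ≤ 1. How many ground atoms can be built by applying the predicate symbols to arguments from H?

4

First count ground terms of depth ≤ 1.
With no function symbols every ground term is a constant, so there are exactly 2 ground terms at every depth bound.
N_0 = 2
N_1 = 2
Explicitly: 2, 4.
So |H| = 2.
Ground atoms are formed by filling each argument slot of a predicate with a term from H, so an r-ary predicate gives |H|^r atoms:
  p: 2^2 = 4
Total ground atoms: 4.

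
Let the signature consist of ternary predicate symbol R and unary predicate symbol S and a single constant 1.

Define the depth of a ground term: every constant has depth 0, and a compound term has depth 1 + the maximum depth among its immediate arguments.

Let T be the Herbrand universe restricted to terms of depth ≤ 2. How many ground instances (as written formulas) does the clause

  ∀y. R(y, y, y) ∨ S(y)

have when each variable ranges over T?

1

Ground terms of depth ≤ 2:
  With no function symbols every ground term is a constant, so there is exactly 1 ground term at every depth bound.
  N_0 = 1
  N_1 = 1
  N_2 = 1
So there is exactly 1 ground term available for substitution.
There is 1 variable to instantiate (y),  occurring in at least one literal, so different choices give different ground instances.
Number of ground instances = 1.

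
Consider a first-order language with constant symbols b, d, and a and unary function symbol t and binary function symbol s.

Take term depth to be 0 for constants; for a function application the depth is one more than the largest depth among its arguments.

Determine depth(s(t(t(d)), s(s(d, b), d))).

depth(t(d)) = 1 + depth(d) = 1 + 0 = 1
depth(t(t(d))) = 1 + depth(t(d)) = 1 + 1 = 2
depth(s(d, b)) = 1 + max(0, 0) = 1
depth(s(s(d, b), d)) = 1 + max(1, 0) = 2
depth(s(t(t(d)), s(s(d, b), d))) = 1 + max(2, 2) = 3

3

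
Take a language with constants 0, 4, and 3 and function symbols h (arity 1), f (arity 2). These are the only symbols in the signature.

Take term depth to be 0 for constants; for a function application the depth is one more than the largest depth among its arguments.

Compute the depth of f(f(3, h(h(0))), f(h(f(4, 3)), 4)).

depth(h(0)) = 1 + depth(0) = 1 + 0 = 1
depth(h(h(0))) = 1 + depth(h(0)) = 1 + 1 = 2
depth(f(3, h(h(0)))) = 1 + max(0, 2) = 3
depth(f(4, 3)) = 1 + max(0, 0) = 1
depth(h(f(4, 3))) = 1 + depth(f(4, 3)) = 1 + 1 = 2
depth(f(h(f(4, 3)), 4)) = 1 + max(2, 0) = 3
depth(f(f(3, h(h(0))), f(h(f(4, 3)), 4))) = 1 + max(3, 3) = 4

4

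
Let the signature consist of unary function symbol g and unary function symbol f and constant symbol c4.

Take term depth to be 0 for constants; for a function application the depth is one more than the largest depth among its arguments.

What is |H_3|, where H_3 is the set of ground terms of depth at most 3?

15

Let N_k count ground terms of depth at most k. Each non-constant term of depth ≤ k is some function symbol applied to depth-≤(k−1) arguments, giving N_k = 1 + N_{k-1} + N_{k-1}.
N_0 = 1
N_1 = 1 + 1 + 1 = 3
N_2 = 1 + 3 + 3 = 7
N_3 = 1 + 7 + 7 = 15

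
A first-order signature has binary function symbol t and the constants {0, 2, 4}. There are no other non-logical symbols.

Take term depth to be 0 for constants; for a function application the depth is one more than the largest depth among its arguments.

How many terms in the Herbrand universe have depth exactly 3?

Write N_k for the number of ground terms of depth ≤ k. A term of depth ≤ k is either a constant or a function symbol applied to arguments of depth ≤ k−1, so N_k = 3 + N_{k-1}^2.
N_0 = 3
N_1 = 3 + 3^2 = 12
N_2 = 3 + 12^2 = 147
N_3 = 3 + 147^2 = 21612
Terms of depth exactly 3: N_3 − N_2 = 21612 − 147 = 21465.

21465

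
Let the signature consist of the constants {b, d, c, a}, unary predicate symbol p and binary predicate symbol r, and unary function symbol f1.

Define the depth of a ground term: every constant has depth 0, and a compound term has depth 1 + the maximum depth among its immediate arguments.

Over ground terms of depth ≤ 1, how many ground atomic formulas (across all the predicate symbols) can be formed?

First count ground terms of depth ≤ 1.
Let N_k = |{terms of depth ≤ k}|. Then N_0 = 4 and N_k = 4 + N_{k-1} for k ≥ 1 (one summand per function symbol, arity giving the exponent).
N_0 = 4
N_1 = 4 + 4 = 8
So |H| = 8.
A ground atom is a predicate applied to a tuple of terms from H, so the count is the sum over predicates of |H|^arity:
  p: 8;  r: 8^2 = 64
Total ground atoms: 8 + 64 = 72.

72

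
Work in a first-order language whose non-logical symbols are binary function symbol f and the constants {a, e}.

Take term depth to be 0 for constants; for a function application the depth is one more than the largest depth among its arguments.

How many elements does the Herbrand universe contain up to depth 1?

Let N_k = |{terms of depth ≤ k}|. Then N_0 = 2 and N_k = 2 + N_{k-1}^2 for k ≥ 1 (one summand per function symbol, arity giving the exponent).
N_0 = 2
N_1 = 2 + 2^2 = 6
Explicitly: a, e, f(a, a), f(a, e), f(e, a), f(e, e).

6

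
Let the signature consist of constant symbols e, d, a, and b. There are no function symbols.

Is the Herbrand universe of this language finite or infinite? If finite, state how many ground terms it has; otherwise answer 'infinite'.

There are no function symbols, so every ground term is one of the 4 constants.
The Herbrand universe is {e, d, a, b}, which is finite with 4 elements.

4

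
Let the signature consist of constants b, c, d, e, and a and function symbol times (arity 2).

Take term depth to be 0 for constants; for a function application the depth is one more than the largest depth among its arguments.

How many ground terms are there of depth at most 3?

819030

Let N_k = |{terms of depth ≤ k}|. Then N_0 = 5 and N_k = 5 + N_{k-1}^2 for k ≥ 1 (one summand per function symbol, arity giving the exponent).
N_0 = 5
N_1 = 5 + 5^2 = 30
N_2 = 5 + 30^2 = 905
N_3 = 5 + 905^2 = 819030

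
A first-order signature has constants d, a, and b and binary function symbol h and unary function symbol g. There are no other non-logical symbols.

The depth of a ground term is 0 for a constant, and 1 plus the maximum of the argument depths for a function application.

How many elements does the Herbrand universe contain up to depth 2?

Write N_k for the number of ground terms of depth ≤ k. A term of depth ≤ k is either a constant or a function symbol applied to arguments of depth ≤ k−1, so N_k = 3 + N_{k-1}^2 + N_{k-1}.
N_0 = 3
N_1 = 3 + 3^2 + 3 = 15
N_2 = 3 + 15^2 + 15 = 243

243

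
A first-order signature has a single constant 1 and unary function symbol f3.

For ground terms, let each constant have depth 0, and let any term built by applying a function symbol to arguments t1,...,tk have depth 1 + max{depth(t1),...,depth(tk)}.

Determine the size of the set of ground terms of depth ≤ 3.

Let N_k count ground terms of depth at most k. Each non-constant term of depth ≤ k is some function symbol applied to depth-≤(k−1) arguments, giving N_k = 1 + N_{k-1}.
N_0 = 1
N_1 = 1 + 1 = 2
N_2 = 1 + 2 = 3
N_3 = 1 + 3 = 4

4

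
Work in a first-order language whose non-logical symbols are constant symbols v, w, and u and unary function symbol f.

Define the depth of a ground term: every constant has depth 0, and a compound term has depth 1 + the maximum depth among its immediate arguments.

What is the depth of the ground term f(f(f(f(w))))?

depth(f(w)) = 1 + depth(w) = 1 + 0 = 1
depth(f(f(w))) = 1 + depth(f(w)) = 1 + 1 = 2
depth(f(f(f(w)))) = 1 + depth(f(f(w))) = 1 + 2 = 3
depth(f(f(f(f(w))))) = 1 + depth(f(f(f(w)))) = 1 + 3 = 4

4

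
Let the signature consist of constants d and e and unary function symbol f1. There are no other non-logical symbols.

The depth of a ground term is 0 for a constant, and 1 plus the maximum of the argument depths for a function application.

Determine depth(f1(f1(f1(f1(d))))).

4

depth(f1(d)) = 1 + depth(d) = 1 + 0 = 1
depth(f1(f1(d))) = 1 + depth(f1(d)) = 1 + 1 = 2
depth(f1(f1(f1(d)))) = 1 + depth(f1(f1(d))) = 1 + 2 = 3
depth(f1(f1(f1(f1(d))))) = 1 + depth(f1(f1(f1(d)))) = 1 + 3 = 4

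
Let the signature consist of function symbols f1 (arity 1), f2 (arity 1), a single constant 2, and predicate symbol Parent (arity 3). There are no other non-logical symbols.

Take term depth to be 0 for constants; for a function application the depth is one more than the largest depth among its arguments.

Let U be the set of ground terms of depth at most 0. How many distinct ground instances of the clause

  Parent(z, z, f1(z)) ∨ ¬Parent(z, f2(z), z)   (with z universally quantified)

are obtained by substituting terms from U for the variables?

1

Ground terms of depth ≤ 0:
  Let N_k = |{terms of depth ≤ k}|. Then N_0 = 1 and N_k = 1 + N_{k-1} + N_{k-1} for k ≥ 1 (one summand per function symbol, arity giving the exponent).
  N_0 = 1
So there is exactly 1 ground term available for substitution.
The body mentions the single quantified variable z; since ground terms form a free algebra, no two substitutions collapse to the same formula.
Number of ground instances = 1.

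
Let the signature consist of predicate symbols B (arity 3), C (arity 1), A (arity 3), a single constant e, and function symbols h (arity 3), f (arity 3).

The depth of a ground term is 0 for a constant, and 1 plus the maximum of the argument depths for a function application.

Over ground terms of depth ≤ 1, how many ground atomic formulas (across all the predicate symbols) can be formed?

57

First count ground terms of depth ≤ 1.
If N_k denotes the number of depth-≤k ground terms, the 1 constant gives N_0 = 1, and each function symbol of arity r contributes N_{k-1}^r new terms at level k: N_k = 1 + N_{k-1}^3 + N_{k-1}^3.
N_0 = 1
N_1 = 1 + 1^3 + 1^3 = 3
So |H| = 3.
Ground atoms are formed by filling each argument slot of a predicate with a term from H, so an r-ary predicate gives |H|^r atoms:
  B: 3^3 = 27;  C: 3;  A: 3^3 = 27
Total ground atoms: 27 + 3 + 27 = 57.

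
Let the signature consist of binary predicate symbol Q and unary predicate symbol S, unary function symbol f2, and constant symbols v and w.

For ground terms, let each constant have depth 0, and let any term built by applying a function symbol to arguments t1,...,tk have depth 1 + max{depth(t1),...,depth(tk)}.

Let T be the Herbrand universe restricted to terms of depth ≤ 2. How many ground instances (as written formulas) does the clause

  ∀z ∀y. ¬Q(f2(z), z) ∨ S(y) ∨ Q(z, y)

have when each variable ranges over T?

Ground terms of depth ≤ 2:
  Let N_k = |{terms of depth ≤ k}|. Then N_0 = 2 and N_k = 2 + N_{k-1} for k ≥ 1 (one summand per function symbol, arity giving the exponent).
  N_0 = 2
  N_1 = 2 + 2 = 4
  N_2 = 2 + 4 = 6
  Explicitly: v, w, f2(v), f2(w), f2(f2(v)), f2(f2(w)).
So there are 6 ground terms available for substitution.
Each of z, y ranges independently over the available ground terms, and distinct assignments produce distinct instances.
Number of ground instances = 6^2 = 36.

36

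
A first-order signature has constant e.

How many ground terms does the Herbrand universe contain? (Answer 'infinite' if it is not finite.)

1

There are no function symbols, so the only ground term is the single constant.
The Herbrand universe is {e}, finite with 1 element.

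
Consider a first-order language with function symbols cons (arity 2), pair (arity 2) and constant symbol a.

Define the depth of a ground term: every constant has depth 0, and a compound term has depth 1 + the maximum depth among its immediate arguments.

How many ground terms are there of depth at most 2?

19

Let N_k count ground terms of depth at most k. Each non-constant term of depth ≤ k is some function symbol applied to depth-≤(k−1) arguments, giving N_k = 1 + N_{k-1}^2 + N_{k-1}^2.
N_0 = 1
N_1 = 1 + 1^2 + 1^2 = 3
N_2 = 1 + 3^2 + 3^2 = 19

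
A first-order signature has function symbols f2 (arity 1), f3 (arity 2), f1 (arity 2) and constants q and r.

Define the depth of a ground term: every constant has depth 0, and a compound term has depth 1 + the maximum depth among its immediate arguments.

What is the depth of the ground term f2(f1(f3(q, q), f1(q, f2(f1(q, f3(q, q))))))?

6

depth(f3(q, q)) = 1 + max(0, 0) = 1
depth(f1(q, f3(q, q))) = 1 + max(0, 1) = 2
depth(f2(f1(q, f3(q, q)))) = 1 + depth(f1(q, f3(q, q))) = 1 + 2 = 3
depth(f1(q, f2(f1(q, f3(q, q))))) = 1 + max(0, 3) = 4
depth(f1(f3(q, q), f1(q, f2(f1(q, f3(q, q)))))) = 1 + max(1, 4) = 5
depth(f2(f1(f3(q, q), f1(q, f2(f1(q, f3(q, q))))))) = 1 + depth(f1(f3(q, q), f1(q, f2(f1(q, f3(q, q)))))) = 1 + 5 = 6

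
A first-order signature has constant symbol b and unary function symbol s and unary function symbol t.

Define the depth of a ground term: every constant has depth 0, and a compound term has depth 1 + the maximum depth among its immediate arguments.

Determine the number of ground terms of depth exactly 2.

4

Count level by level. With function symbols s/1, t/1, the terms of depth ≤ k are the 1 constant together with each function applied to depth-≤(k−1) tuples, so N_k = 1 + N_{k-1} + N_{k-1}.
N_0 = 1
N_1 = 1 + 1 + 1 = 3
N_2 = 1 + 3 + 3 = 7
Terms of depth exactly 2: N_2 − N_1 = 7 − 3 = 4.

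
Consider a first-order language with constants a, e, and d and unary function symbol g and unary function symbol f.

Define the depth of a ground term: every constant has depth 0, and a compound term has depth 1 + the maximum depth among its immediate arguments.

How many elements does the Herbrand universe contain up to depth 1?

9

Write N_k for the number of ground terms of depth ≤ k. A term of depth ≤ k is either a constant or a function symbol applied to arguments of depth ≤ k−1, so N_k = 3 + N_{k-1} + N_{k-1}.
N_0 = 3
N_1 = 3 + 3 + 3 = 9
Explicitly: a, e, d, g(a), g(e), g(d), f(a), f(e), f(d).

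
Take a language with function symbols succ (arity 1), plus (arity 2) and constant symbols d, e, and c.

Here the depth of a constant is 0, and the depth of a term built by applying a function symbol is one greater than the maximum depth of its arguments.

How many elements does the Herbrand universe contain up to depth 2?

If N_k denotes the number of depth-≤k ground terms, the 3 constants give N_0 = 3, and each function symbol of arity r contributes N_{k-1}^r new terms at level k: N_k = 3 + N_{k-1} + N_{k-1}^2.
N_0 = 3
N_1 = 3 + 3 + 3^2 = 15
N_2 = 3 + 15 + 15^2 = 243

243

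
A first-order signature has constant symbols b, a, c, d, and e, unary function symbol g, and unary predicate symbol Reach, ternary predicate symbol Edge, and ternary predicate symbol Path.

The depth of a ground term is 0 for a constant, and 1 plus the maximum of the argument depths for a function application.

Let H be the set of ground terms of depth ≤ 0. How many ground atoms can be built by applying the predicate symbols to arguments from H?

First count ground terms of depth ≤ 0.
Let N_k count ground terms of depth at most k. Each non-constant term of depth ≤ k is some function symbol applied to depth-≤(k−1) arguments, giving N_k = 5 + N_{k-1}.
N_0 = 5
So |H| = 5.
For each predicate symbol, the number of ground atoms is |H| raised to its arity; summing:
  Reach: 5;  Edge: 5^3 = 125;  Path: 5^3 = 125
Total ground atoms: 5 + 125 + 125 = 255.

255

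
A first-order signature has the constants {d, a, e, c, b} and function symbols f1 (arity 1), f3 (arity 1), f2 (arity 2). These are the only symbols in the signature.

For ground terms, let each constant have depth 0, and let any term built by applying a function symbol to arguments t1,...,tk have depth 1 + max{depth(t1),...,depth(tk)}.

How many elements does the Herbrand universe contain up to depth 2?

Let N_k = |{terms of depth ≤ k}|. Then N_0 = 5 and N_k = 5 + N_{k-1} + N_{k-1} + N_{k-1}^2 for k ≥ 1 (one summand per function symbol, arity giving the exponent).
N_0 = 5
N_1 = 5 + 5 + 5 + 5^2 = 40
N_2 = 5 + 40 + 40 + 40^2 = 1685

1685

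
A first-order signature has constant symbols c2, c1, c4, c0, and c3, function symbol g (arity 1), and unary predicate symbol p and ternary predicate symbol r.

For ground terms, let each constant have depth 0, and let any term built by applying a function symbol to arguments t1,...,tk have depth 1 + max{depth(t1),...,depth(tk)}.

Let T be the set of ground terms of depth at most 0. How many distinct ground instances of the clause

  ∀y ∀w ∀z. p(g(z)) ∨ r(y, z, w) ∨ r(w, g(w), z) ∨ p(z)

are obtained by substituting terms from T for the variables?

125

Ground terms of depth ≤ 0:
  Let N_k = |{terms of depth ≤ k}|. Then N_0 = 5 and N_k = 5 + N_{k-1} for k ≥ 1 (one summand per function symbol, arity giving the exponent).
  N_0 = 5
  Explicitly: c2, c1, c4, c0, c3.
So there are 5 ground terms available for substitution.
There are 3 variables to instantiate (y, w, z), each occurring in at least one literal, so different choices give different ground instances.
Number of ground instances = 5^3 = 125.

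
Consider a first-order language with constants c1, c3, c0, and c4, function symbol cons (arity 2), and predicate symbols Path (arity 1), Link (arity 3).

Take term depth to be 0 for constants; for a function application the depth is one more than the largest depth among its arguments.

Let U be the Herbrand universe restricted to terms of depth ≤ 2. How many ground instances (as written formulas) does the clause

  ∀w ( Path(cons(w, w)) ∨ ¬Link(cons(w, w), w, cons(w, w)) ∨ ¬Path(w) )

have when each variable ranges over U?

Ground terms of depth ≤ 2:
  If N_k denotes the number of depth-≤k ground terms, the 4 constants give N_0 = 4, and each function symbol of arity r contributes N_{k-1}^r new terms at level k: N_k = 4 + N_{k-1}^2.
  N_0 = 4
  N_1 = 4 + 4^2 = 20
  N_2 = 4 + 20^2 = 404
So there are 404 ground terms available for substitution.
The body mentions the single quantified variable w; since ground terms form a free algebra, no two substitutions collapse to the same formula.
Number of ground instances = 404.

404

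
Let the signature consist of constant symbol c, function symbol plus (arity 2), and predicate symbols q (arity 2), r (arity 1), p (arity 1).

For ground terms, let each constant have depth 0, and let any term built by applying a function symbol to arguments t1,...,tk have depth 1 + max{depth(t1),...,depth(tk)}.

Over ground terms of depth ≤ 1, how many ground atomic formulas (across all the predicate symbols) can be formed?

First count ground terms of depth ≤ 1.
Write N_k for the number of ground terms of depth ≤ k. A term of depth ≤ k is either a constant or a function symbol applied to arguments of depth ≤ k−1, so N_k = 1 + N_{k-1}^2.
N_0 = 1
N_1 = 1 + 1^2 = 2
So |H| = 2.
Ground atoms are formed by filling each argument slot of a predicate with a term from H, so an r-ary predicate gives |H|^r atoms:
  q: 2^2 = 4;  r: 2;  p: 2
Total ground atoms: 4 + 2 + 2 = 8.

8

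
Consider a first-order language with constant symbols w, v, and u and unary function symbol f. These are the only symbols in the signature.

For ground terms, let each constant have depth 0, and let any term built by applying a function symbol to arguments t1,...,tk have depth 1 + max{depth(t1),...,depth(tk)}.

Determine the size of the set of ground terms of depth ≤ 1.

Let N_k = |{terms of depth ≤ k}|. Then N_0 = 3 and N_k = 3 + N_{k-1} for k ≥ 1 (one summand per function symbol, arity giving the exponent).
N_0 = 3
N_1 = 3 + 3 = 6

6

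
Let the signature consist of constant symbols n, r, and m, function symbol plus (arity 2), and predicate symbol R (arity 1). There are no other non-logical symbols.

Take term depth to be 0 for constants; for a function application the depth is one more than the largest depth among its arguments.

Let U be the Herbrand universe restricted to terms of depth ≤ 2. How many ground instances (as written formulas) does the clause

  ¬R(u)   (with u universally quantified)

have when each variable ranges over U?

147

Ground terms of depth ≤ 2:
  If N_k denotes the number of depth-≤k ground terms, the 3 constants give N_0 = 3, and each function symbol of arity r contributes N_{k-1}^r new terms at level k: N_k = 3 + N_{k-1}^2.
  N_0 = 3
  N_1 = 3 + 3^2 = 12
  N_2 = 3 + 12^2 = 147
So there are 147 ground terms available for substitution.
The body mentions the single quantified variable u; since ground terms form a free algebra, no two substitutions collapse to the same formula.
Number of ground instances = 147.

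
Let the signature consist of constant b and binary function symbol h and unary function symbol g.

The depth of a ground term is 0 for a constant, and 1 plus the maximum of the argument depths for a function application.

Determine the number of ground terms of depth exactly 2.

10

Let N_k count ground terms of depth at most k. Each non-constant term of depth ≤ k is some function symbol applied to depth-≤(k−1) arguments, giving N_k = 1 + N_{k-1}^2 + N_{k-1}.
N_0 = 1
N_1 = 1 + 1^2 + 1 = 3
N_2 = 1 + 3^2 + 3 = 13
Terms of depth exactly 2: N_2 − N_1 = 13 − 3 = 10.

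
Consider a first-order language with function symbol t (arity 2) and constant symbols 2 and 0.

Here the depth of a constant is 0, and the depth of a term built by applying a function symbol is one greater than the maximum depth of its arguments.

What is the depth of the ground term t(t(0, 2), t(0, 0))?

depth(t(0, 2)) = 1 + max(0, 0) = 1
depth(t(0, 0)) = 1 + max(0, 0) = 1
depth(t(t(0, 2), t(0, 0))) = 1 + max(1, 1) = 2

2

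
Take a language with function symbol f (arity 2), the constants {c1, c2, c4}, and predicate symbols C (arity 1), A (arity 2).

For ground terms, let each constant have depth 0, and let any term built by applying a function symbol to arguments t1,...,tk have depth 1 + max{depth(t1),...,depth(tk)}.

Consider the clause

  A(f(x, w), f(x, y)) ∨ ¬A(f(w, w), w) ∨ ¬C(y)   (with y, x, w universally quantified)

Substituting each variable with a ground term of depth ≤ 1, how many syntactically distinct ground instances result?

Ground terms of depth ≤ 1:
  Count level by level. With function symbols f/2, the terms of depth ≤ k are the 3 constants together with each function applied to depth-≤(k−1) tuples, so N_k = 3 + N_{k-1}^2.
  N_0 = 3
  N_1 = 3 + 3^2 = 12
  Explicitly: c1, c2, c4, f(c1, c1), f(c1, c2), f(c1, c4), f(c2, c1), f(c2, c2), f(c2, c4), f(c4, c1), f(c4, c2), f(c4, c4).
So there are 12 ground terms available for substitution.
The clause has 3 distinct variables (y, x, w), each appearing in the body. In the free term algebra distinct substitutions yield syntactically distinct ground instances.
Number of ground instances = 12^3 = 1728.

1728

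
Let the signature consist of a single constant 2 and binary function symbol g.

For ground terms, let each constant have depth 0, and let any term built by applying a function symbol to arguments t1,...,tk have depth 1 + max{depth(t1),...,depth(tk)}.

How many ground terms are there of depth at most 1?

Let N_k = |{terms of depth ≤ k}|. Then N_0 = 1 and N_k = 1 + N_{k-1}^2 for k ≥ 1 (one summand per function symbol, arity giving the exponent).
N_0 = 1
N_1 = 1 + 1^2 = 2
Explicitly: 2, g(2, 2).

2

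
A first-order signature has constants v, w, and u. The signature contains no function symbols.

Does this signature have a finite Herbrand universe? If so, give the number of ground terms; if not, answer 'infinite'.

3

There are no function symbols, so every ground term is one of the 3 constants.
The Herbrand universe is {v, w, u}, which is finite with 3 elements.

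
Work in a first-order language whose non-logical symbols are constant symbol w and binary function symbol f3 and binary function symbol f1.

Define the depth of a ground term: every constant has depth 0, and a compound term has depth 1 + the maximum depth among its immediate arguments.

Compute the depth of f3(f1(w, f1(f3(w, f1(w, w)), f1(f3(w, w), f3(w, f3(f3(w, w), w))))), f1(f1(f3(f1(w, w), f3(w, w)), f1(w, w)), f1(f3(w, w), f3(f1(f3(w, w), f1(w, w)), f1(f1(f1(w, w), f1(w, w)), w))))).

7

depth(f1(w, w)) = 1 + max(0, 0) = 1
depth(f3(w, f1(w, w))) = 1 + max(0, 1) = 2
depth(f3(w, w)) = 1 + max(0, 0) = 1
depth(f3(f3(w, w), w)) = 1 + max(1, 0) = 2
depth(f3(w, f3(f3(w, w), w))) = 1 + max(0, 2) = 3
depth(f1(f3(w, w), f3(w, f3(f3(w, w), w)))) = 1 + max(1, 3) = 4
depth(f1(f3(w, f1(w, w)), f1(f3(w, w), f3(w, f3(f3(w, w), w))))) = 1 + max(2, 4) = 5
depth(f1(w, f1(f3(w, f1(w, w)), f1(f3(w, w), f3(w, f3(f3(w, w), w)))))) = 1 + max(0, 5) = 6
depth(f3(f1(w, w), f3(w, w))) = 1 + max(1, 1) = 2
depth(f1(f3(f1(w, w), f3(w, w)), f1(w, w))) = 1 + max(2, 1) = 3
depth(f1(f3(w, w), f1(w, w))) = 1 + max(1, 1) = 2
depth(f1(f1(w, w), f1(w, w))) = 1 + max(1, 1) = 2
depth(f1(f1(f1(w, w), f1(w, w)), w)) = 1 + max(2, 0) = 3
depth(f3(f1(f3(w, w), f1(w, w)), f1(f1(f1(w, w), f1(w, w)), w))) = 1 + max(2, 3) = 4
depth(f1(f3(w, w), f3(f1(f3(w, w), f1(w, w)), f1(f1(f1(w, w), f1(w, w)), w)))) = 1 + max(1, 4) = 5
depth(f1(f1(f3(f1(w, w), f3(w, w)), f1(w, w)), f1(f3(w, w), f3(f1(f3(w, w), f1(w, w)), f1(f1(f1(w, w), f1(w, w)), w))))) = 1 + max(3, 5) = 6
depth(f3(f1(w, f1(f3(w, f1(w, w)), f1(f3(w, w), f3(w, f3(f3(w, w), w))))), f1(f1(f3(f1(w, w), f3(w, w)), f1(w, w)), f1(f3(w, w), f3(f1(f3(w, w), f1(w, w)), f1(f1(f1(w, w), f1(w, w)), w)))))) = 1 + max(6, 6) = 7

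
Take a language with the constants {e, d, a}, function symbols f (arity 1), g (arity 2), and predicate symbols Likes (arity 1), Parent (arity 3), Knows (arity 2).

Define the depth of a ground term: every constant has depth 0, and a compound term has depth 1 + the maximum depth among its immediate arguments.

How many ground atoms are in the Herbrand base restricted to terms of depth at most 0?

First count ground terms of depth ≤ 0.
Let N_k count ground terms of depth at most k. Each non-constant term of depth ≤ k is some function symbol applied to depth-≤(k−1) arguments, giving N_k = 3 + N_{k-1} + N_{k-1}^2.
N_0 = 3
Explicitly: e, d, a.
So |H| = 3.
For each predicate symbol, the number of ground atoms is |H| raised to its arity; summing:
  Likes: 3;  Parent: 3^3 = 27;  Knows: 3^2 = 9
Total ground atoms: 3 + 27 + 9 = 39.

39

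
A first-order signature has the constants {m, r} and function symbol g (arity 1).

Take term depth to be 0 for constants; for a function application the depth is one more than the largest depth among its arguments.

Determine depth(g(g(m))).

2

depth(g(m)) = 1 + depth(m) = 1 + 0 = 1
depth(g(g(m))) = 1 + depth(g(m)) = 1 + 1 = 2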